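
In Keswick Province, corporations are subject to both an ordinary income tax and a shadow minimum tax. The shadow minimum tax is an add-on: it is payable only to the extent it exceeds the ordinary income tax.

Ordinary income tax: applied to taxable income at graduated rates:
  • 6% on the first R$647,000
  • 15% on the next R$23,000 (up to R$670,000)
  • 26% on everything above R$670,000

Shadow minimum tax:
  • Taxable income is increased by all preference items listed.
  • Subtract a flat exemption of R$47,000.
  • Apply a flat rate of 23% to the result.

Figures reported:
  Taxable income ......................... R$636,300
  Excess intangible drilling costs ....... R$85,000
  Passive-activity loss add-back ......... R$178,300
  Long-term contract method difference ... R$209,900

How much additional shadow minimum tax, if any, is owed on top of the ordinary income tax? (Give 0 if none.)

Ordinary income tax:
  R$636,300 × 6% = R$38,178

Shadow minimum tax:
  Adjusted income: R$636,300 + R$85,000 + R$178,300 + R$209,900 = R$1,109,500
  Less exemption R$47,000 → base R$1,062,500
  R$1,062,500 × 23% = R$244,375

Excess of shadow minimum tax over ordinary income tax: R$244,375 − R$38,178 = R$206,197.

R$206,197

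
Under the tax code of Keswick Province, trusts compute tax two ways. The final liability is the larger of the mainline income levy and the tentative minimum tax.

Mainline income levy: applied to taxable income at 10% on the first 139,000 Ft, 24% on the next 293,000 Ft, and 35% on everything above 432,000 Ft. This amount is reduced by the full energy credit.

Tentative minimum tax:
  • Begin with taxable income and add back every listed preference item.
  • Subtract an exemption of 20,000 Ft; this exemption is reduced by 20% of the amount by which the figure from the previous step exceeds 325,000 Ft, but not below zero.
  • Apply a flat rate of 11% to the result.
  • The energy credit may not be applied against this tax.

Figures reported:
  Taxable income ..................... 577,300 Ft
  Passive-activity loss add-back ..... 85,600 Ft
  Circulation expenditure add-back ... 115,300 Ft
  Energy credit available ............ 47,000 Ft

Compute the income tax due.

Tentative minimum tax:
  Adjusted income: 577,300 Ft + 85,600 Ft + 115,300 Ft = 778,200 Ft
  Exemption: 20% × (778,200 Ft − 325,000 Ft) = 90,640 Ft ≥ 20,000 Ft, so the exemption is fully phased out
  Base: 778,200 Ft − 0 Ft = 778,200 Ft
  778,200 Ft × 11% = 85,602 Ft

Mainline income levy:
  139,000 Ft × 10% = 13,900 Ft
  293,000 Ft × 24% = 70,320 Ft
  145,300 Ft × 35% = 50,855 Ft
  → 135,075 Ft
  Less energy credit 47,000 Ft → 88,075 Ft

88,075 Ft > 85,602 Ft, so the mainline income levy governs.

88,075 Ft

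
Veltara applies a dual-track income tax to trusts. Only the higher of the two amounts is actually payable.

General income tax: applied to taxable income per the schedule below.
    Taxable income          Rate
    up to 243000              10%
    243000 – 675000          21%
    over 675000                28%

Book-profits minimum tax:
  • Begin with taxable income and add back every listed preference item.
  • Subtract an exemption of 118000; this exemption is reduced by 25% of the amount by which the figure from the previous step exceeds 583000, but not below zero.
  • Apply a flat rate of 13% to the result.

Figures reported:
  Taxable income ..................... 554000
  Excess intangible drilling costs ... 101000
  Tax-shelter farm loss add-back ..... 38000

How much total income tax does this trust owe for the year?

89610

Book-profits minimum tax:
  Adjusted income: 554000 + 101000 + 38000 = 693000
  Exemption: 118000 − 25% × (693000 − 583000) = 118000 − 27500 = 90500
  Base: 693000 − 90500 = 602500
  602500 × 13% = 78325

General income tax:
  243000 × 10% = 24300
  311000 × 21% = 65310
  → 89610

89610 > 78325, so the general income tax governs.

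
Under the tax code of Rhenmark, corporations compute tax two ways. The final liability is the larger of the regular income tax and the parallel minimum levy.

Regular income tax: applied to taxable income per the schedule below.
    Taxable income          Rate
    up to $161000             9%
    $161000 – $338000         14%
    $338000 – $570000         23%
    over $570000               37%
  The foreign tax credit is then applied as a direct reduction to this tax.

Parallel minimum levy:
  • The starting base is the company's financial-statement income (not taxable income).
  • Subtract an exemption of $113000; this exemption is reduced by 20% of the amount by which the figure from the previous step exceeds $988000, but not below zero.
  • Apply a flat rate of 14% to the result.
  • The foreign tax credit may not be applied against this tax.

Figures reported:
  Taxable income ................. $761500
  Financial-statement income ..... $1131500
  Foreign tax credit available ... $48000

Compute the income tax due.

$146608

Parallel minimum levy:
  Base (financial-statement income): $1131500
  Exemption: $113000 − 20% × ($1131500 − $988000) = $113000 − $28700 = $84300
  Base: $1131500 − $84300 = $1047200
  $1047200 × 14% = $146608

Regular income tax:
  $161000 × 9% = $14490
  $177000 × 14% = $24780
  $232000 × 23% = $53360
  $191500 × 37% = $70855
  → $163485
  Less foreign tax credit $48000 → $115485

$146608 > $115485, so the parallel minimum levy is the binding amount.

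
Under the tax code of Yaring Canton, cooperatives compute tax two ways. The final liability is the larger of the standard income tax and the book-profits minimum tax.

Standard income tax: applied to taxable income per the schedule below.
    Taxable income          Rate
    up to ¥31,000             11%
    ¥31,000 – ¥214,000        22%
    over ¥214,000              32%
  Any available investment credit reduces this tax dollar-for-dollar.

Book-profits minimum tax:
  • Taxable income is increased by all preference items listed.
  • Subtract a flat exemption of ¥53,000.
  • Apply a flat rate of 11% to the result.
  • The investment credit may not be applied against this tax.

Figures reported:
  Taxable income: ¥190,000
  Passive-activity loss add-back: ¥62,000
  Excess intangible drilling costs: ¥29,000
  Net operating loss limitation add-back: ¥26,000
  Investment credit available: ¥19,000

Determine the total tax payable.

¥27,940

Book-profits minimum tax:
  Adjusted income: ¥190,000 + ¥62,000 + ¥29,000 + ¥26,000 = ¥307,000
  Less exemption ¥53,000 → base ¥254,000
  ¥254,000 × 11% = ¥27,940

Standard income tax:
  ¥31,000 × 11% = ¥3,410
  ¥159,000 × 22% = ¥34,980
  → ¥38,390
  Less investment credit ¥19,000 → ¥19,390

¥27,940 > ¥19,390, so the book-profits minimum tax is the binding amount.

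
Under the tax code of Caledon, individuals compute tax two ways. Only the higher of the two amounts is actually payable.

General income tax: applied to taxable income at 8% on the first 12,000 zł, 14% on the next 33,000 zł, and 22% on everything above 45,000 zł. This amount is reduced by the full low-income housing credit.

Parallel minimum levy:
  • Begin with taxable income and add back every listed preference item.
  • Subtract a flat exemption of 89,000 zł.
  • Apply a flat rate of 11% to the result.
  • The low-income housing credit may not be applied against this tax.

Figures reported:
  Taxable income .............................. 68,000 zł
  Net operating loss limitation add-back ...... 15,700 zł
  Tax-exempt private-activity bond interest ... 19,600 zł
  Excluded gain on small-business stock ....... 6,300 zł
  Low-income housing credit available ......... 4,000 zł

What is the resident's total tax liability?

Parallel minimum levy:
  Adjusted income: 68,000 zł + 15,700 zł + 19,600 zł + 6,300 zł = 109,600 zł
  Less exemption 89,000 zł → base 20,600 zł
  20,600 zł × 11% = 2,266 zł

General income tax:
  12,000 zł × 8% = 960 zł
  33,000 zł × 14% = 4,620 zł
  23,000 zł × 22% = 5,060 zł
  → 10,640 zł
  Less low-income housing credit 4,000 zł → 6,640 zł

6,640 zł > 2,266 zł, so the general income tax governs.

6,640 zł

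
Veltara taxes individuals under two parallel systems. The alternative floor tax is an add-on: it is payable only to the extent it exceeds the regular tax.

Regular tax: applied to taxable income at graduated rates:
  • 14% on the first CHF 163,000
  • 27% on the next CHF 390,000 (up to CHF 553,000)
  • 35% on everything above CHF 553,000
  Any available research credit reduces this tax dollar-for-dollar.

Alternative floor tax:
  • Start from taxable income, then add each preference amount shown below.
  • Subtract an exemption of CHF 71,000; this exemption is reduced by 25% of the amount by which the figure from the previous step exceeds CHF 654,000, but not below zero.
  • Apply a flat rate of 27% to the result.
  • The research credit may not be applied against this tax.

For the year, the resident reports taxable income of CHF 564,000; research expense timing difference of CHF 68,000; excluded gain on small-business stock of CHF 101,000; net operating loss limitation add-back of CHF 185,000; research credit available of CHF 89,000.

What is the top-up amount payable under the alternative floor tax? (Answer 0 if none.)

CHF 203,540

Regular tax:
  CHF 163,000 × 14% = CHF 22,820
  CHF 390,000 × 27% = CHF 105,300
  CHF 11,000 × 35% = CHF 3,850
  → CHF 131,970
  Less research credit CHF 89,000 → CHF 42,970

Alternative floor tax:
  Adjusted income: CHF 564,000 + CHF 68,000 + CHF 101,000 + CHF 185,000 = CHF 918,000
  Exemption: CHF 71,000 − 25% × (CHF 918,000 − CHF 654,000) = CHF 71,000 − CHF 66,000 = CHF 5,000
  Base: CHF 918,000 − CHF 5,000 = CHF 913,000
  CHF 913,000 × 27% = CHF 246,510

Excess of alternative floor tax over regular tax: CHF 246,510 − CHF 42,970 = CHF 203,540.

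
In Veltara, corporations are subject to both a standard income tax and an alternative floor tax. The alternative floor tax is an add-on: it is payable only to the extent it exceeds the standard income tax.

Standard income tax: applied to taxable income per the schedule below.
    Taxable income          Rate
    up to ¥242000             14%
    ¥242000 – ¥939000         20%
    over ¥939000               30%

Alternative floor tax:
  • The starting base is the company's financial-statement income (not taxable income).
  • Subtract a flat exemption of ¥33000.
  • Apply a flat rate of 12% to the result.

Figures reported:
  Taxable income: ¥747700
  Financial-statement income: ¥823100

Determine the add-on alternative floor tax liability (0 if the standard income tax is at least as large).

Alternative floor tax:
  Base (financial-statement income): ¥823100
  Less exemption ¥33000 → base ¥790100
  ¥790100 × 12% = ¥94812

Standard income tax:
  ¥242000 × 14% = ¥33880
  ¥505700 × 20% = ¥101140
  → ¥135020

¥94812 ≤ ¥135020, so no add-on is due.

¥0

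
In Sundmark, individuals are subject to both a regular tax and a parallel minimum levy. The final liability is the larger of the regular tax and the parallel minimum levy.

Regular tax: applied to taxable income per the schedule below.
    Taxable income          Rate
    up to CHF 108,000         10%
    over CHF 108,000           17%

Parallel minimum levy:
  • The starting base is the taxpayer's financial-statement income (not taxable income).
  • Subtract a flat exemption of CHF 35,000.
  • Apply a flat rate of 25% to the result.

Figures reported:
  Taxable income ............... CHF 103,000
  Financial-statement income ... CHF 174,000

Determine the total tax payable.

CHF 34,750

Regular tax:
  CHF 103,000 × 10% = CHF 10,300

Parallel minimum levy:
  Base (financial-statement income): CHF 174,000
  Less exemption CHF 35,000 → base CHF 139,000
  CHF 139,000 × 25% = CHF 34,750

CHF 34,750 > CHF 10,300, so the parallel minimum levy is the binding amount.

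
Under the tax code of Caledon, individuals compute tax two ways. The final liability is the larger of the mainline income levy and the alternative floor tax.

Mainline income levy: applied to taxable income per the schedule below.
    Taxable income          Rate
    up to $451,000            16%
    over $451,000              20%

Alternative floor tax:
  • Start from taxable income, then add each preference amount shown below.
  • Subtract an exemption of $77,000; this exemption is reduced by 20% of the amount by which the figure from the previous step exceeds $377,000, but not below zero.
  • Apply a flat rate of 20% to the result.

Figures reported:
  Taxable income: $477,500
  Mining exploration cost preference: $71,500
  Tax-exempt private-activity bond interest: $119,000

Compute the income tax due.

$129,840

Mainline income levy:
  $451,000 × 16% = $72,160
  $26,500 × 20% = $5,300
  → $77,460

Alternative floor tax:
  Adjusted income: $477,500 + $71,500 + $119,000 = $668,000
  Exemption: $77,000 − 20% × ($668,000 − $377,000) = $77,000 − $58,200 = $18,800
  Base: $668,000 − $18,800 = $649,200
  $649,200 × 20% = $129,840

$129,840 > $77,460, so the alternative floor tax is the binding amount.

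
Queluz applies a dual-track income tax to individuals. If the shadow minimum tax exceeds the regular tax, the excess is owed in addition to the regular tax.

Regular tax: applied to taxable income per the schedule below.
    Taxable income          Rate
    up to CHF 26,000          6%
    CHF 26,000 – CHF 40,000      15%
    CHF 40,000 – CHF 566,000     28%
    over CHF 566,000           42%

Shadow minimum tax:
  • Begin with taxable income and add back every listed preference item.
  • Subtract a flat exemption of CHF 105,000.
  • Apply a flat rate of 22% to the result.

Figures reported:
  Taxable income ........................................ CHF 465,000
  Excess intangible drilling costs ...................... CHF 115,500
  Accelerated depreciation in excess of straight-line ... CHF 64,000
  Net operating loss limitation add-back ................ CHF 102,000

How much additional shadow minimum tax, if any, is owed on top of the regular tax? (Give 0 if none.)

CHF 18,470

Regular tax:
  CHF 26,000 × 6% = CHF 1,560
  CHF 14,000 × 15% = CHF 2,100
  CHF 425,000 × 28% = CHF 119,000
  → CHF 122,660

Shadow minimum tax:
  Adjusted income: CHF 465,000 + CHF 115,500 + CHF 64,000 + CHF 102,000 = CHF 746,500
  Less exemption CHF 105,000 → base CHF 641,500
  CHF 641,500 × 22% = CHF 141,130

Excess of shadow minimum tax over regular tax: CHF 141,130 − CHF 122,660 = CHF 18,470.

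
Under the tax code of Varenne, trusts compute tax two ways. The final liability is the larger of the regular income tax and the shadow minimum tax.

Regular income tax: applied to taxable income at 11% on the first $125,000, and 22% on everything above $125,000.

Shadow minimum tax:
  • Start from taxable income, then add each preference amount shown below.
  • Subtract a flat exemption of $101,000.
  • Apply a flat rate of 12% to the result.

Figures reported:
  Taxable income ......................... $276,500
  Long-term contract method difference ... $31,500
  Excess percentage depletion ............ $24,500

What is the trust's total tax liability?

Regular income tax:
  $125,000 × 11% = $13,750
  $151,500 × 22% = $33,330
  → $47,080

Shadow minimum tax:
  Adjusted income: $276,500 + $31,500 + $24,500 = $332,500
  Less exemption $101,000 → base $231,500
  $231,500 × 12% = $27,780

$47,080 > $27,780, so the regular income tax governs.

$47,080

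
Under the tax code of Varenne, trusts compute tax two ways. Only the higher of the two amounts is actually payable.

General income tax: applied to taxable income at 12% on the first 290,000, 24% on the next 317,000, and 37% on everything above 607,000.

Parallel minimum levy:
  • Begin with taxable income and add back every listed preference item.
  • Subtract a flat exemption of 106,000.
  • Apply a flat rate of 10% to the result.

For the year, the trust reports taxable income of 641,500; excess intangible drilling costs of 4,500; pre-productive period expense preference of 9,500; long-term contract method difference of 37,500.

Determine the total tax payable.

General income tax:
  290,000 × 12% = 34,800
  317,000 × 24% = 76,080
  34,500 × 37% = 12,765
  → 123,645

Parallel minimum levy:
  Adjusted income: 641,500 + 4,500 + 9,500 + 37,500 = 693,000
  Less exemption 106,000 → base 587,000
  587,000 × 10% = 58,700

123,645 > 58,700, so the general income tax governs.

123,645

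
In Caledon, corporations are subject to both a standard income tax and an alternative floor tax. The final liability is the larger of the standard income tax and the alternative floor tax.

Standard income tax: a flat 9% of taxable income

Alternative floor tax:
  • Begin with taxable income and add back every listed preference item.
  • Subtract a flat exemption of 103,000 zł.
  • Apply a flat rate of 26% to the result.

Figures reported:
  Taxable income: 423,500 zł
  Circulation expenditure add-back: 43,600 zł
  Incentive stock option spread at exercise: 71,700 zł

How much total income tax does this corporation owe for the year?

113,308 zł

Alternative floor tax:
  Adjusted income: 423,500 zł + 43,600 zł + 71,700 zł = 538,800 zł
  Less exemption 103,000 zł → base 435,800 zł
  435,800 zł × 26% = 113,308 zł

Standard income tax:
  423,500 zł × 9% = 38,115 zł

113,308 zł > 38,115 zł, so the alternative floor tax is the binding amount.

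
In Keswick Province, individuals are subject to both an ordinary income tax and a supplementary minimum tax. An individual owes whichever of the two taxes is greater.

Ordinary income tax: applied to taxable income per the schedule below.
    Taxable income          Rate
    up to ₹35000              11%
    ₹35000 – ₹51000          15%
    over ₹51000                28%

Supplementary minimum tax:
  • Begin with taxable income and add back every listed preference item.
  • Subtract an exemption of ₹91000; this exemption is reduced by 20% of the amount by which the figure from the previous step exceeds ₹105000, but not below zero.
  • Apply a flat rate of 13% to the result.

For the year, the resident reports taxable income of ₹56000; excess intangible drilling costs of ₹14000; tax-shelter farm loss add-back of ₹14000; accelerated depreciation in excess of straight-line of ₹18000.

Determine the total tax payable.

Supplementary minimum tax:
  Adjusted income: ₹56000 + ₹14000 + ₹14000 + ₹18000 = ₹102000
  Exemption: ₹102000 ≤ ₹105000, so full ₹91000 applies
  Base: ₹102000 − ₹91000 = ₹11000
  ₹11000 × 13% = ₹1430

Ordinary income tax:
  ₹35000 × 11% = ₹3850
  ₹16000 × 15% = ₹2400
  ₹5000 × 28% = ₹1400
  → ₹7650

₹7650 > ₹1430, so the ordinary income tax governs.

₹7650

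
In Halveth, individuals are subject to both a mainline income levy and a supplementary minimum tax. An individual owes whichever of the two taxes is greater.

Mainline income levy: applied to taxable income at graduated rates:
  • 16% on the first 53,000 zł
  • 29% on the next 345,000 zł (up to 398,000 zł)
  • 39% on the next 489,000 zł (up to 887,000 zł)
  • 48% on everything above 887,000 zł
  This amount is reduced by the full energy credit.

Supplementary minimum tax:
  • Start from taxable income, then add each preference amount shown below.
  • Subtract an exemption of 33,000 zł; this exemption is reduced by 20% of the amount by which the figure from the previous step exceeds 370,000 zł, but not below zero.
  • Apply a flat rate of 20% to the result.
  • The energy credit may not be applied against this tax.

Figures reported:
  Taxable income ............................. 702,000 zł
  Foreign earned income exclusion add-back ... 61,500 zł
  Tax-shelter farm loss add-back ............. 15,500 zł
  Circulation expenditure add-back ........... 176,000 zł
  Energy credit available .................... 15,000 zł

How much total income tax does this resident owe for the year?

212,090 zł

Supplementary minimum tax:
  Adjusted income: 702,000 zł + 61,500 zł + 15,500 zł + 176,000 zł = 955,000 zł
  Exemption: 20% × (955,000 zł − 370,000 zł) = 117,000 zł ≥ 33,000 zł, so the exemption is fully phased out
  Base: 955,000 zł − 0 zł = 955,000 zł
  955,000 zł × 20% = 191,000 zł

Mainline income levy:
  53,000 zł × 16% = 8,480 zł
  345,000 zł × 29% = 100,050 zł
  304,000 zł × 39% = 118,560 zł
  → 227,090 zł
  Less energy credit 15,000 zł → 212,090 zł

212,090 zł > 191,000 zł, so the mainline income levy governs.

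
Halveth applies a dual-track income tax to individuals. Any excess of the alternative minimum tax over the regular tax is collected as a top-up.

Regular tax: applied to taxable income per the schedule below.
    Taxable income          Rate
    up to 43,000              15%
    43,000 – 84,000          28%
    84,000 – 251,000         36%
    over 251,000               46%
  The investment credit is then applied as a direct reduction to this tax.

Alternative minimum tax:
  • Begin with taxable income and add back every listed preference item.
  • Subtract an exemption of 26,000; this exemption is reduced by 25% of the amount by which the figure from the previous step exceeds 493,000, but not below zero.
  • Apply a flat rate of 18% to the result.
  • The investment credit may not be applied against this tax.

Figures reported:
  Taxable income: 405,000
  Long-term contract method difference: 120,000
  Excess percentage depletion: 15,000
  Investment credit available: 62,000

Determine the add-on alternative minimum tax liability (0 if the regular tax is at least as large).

Regular tax:
  43,000 × 15% = 6,450
  41,000 × 28% = 11,480
  167,000 × 36% = 60,120
  154,000 × 46% = 70,840
  → 148,890
  Less investment credit 62,000 → 86,890

Alternative minimum tax:
  Adjusted income: 405,000 + 120,000 + 15,000 = 540,000
  Exemption: 26,000 − 25% × (540,000 − 493,000) = 26,000 − 11,750 = 14,250
  Base: 540,000 − 14,250 = 525,750
  525,750 × 18% = 94,635

Excess of alternative minimum tax over regular tax: 94,635 − 86,890 = 7,745.

7,745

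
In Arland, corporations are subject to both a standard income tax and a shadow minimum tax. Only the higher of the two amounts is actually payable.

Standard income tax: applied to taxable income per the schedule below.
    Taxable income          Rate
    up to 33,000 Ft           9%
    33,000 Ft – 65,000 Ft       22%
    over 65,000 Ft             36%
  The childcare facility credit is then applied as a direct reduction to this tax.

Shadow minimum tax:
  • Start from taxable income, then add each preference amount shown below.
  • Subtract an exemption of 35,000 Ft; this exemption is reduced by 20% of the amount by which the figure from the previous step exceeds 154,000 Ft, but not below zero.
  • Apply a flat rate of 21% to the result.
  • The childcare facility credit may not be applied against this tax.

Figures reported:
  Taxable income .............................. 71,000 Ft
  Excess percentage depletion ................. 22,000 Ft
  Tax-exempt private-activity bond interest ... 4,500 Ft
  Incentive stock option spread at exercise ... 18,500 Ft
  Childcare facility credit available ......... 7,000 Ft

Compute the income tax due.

Standard income tax:
  33,000 Ft × 9% = 2,970 Ft
  32,000 Ft × 22% = 7,040 Ft
  6,000 Ft × 36% = 2,160 Ft
  → 12,170 Ft
  Less childcare facility credit 7,000 Ft → 5,170 Ft

Shadow minimum tax:
  Adjusted income: 71,000 Ft + 22,000 Ft + 4,500 Ft + 18,500 Ft = 116,000 Ft
  Exemption: 116,000 Ft ≤ 154,000 Ft, so full 35,000 Ft applies
  Base: 116,000 Ft − 35,000 Ft = 81,000 Ft
  81,000 Ft × 21% = 17,010 Ft

17,010 Ft > 5,170 Ft, so the shadow minimum tax is the binding amount.

17,010 Ft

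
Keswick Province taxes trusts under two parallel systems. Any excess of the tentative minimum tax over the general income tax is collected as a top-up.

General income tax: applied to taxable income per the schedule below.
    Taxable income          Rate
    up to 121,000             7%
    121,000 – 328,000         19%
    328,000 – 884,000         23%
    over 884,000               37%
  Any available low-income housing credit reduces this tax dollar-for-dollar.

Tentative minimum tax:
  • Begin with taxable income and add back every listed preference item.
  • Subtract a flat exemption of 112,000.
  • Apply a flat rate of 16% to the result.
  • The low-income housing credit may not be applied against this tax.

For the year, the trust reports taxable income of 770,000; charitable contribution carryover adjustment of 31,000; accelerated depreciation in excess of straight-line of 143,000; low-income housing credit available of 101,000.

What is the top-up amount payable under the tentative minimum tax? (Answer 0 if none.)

General income tax:
  121,000 × 7% = 8,470
  207,000 × 19% = 39,330
  442,000 × 23% = 101,660
  → 149,460
  Less low-income housing credit 101,000 → 48,460

Tentative minimum tax:
  Adjusted income: 770,000 + 31,000 + 143,000 = 944,000
  Less exemption 112,000 → base 832,000
  832,000 × 16% = 133,120

Excess of tentative minimum tax over general income tax: 133,120 − 48,460 = 84,660.

84,660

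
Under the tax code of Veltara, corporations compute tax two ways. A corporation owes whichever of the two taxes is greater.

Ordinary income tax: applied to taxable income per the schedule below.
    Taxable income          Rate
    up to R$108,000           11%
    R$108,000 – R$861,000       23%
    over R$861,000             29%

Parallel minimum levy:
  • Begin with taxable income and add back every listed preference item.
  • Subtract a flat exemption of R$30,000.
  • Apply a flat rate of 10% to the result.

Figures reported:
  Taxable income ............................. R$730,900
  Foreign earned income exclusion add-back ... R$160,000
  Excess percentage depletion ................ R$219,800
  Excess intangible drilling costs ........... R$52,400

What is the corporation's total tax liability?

R$155,147

Parallel minimum levy:
  Adjusted income: R$730,900 + R$160,000 + R$219,800 + R$52,400 = R$1,163,100
  Less exemption R$30,000 → base R$1,133,100
  R$1,133,100 × 10% = R$113,310

Ordinary income tax:
  R$108,000 × 11% = R$11,880
  R$622,900 × 23% = R$143,267
  → R$155,147

R$155,147 > R$113,310, so the ordinary income tax governs.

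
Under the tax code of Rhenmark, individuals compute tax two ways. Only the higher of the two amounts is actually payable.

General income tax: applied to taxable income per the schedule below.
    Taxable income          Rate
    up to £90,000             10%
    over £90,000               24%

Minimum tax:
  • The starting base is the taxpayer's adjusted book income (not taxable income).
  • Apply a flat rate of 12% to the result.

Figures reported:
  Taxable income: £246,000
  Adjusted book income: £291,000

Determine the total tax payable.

£46,440

General income tax:
  £90,000 × 10% = £9,000
  £156,000 × 24% = £37,440
  → £46,440

Minimum tax:
  Base (adjusted book income): £291,000
  £291,000 × 12% = £34,920

£46,440 > £34,920, so the general income tax governs.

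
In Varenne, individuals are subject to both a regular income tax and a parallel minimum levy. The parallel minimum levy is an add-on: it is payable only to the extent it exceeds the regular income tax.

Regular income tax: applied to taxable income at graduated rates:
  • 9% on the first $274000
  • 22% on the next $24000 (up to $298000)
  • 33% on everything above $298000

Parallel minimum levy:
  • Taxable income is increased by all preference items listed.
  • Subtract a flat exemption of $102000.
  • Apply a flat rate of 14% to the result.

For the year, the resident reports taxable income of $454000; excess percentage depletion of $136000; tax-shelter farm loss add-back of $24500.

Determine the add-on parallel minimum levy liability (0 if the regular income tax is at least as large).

Regular income tax:
  $274000 × 9% = $24660
  $24000 × 22% = $5280
  $156000 × 33% = $51480
  → $81420

Parallel minimum levy:
  Adjusted income: $454000 + $136000 + $24500 = $614500
  Less exemption $102000 → base $512500
  $512500 × 14% = $71750

$71750 ≤ $81420, so no add-on is due.

$0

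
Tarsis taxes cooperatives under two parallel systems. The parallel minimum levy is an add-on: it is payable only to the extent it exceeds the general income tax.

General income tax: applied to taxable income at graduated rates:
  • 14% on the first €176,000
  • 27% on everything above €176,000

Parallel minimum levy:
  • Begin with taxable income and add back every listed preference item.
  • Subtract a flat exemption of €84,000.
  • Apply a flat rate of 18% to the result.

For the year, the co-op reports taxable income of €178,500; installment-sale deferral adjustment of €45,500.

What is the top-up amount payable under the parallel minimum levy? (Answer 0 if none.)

€0

Parallel minimum levy:
  Adjusted income: €178,500 + €45,500 = €224,000
  Less exemption €84,000 → base €140,000
  €140,000 × 18% = €25,200

General income tax:
  €176,000 × 14% = €24,640
  €2,500 × 27% = €675
  → €25,315

€25,200 ≤ €25,315, so no add-on is due.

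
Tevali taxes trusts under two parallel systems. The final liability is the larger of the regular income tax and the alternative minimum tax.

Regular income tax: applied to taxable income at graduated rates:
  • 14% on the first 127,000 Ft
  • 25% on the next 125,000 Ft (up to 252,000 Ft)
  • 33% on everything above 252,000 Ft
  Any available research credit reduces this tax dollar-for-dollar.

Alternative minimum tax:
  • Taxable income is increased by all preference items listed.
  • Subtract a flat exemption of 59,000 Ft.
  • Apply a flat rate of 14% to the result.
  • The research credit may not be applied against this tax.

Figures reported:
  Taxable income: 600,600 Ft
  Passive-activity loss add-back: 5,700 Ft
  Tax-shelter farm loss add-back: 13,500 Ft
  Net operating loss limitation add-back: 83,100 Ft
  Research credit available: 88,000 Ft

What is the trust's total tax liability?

90,146 Ft

Regular income tax:
  127,000 Ft × 14% = 17,780 Ft
  125,000 Ft × 25% = 31,250 Ft
  348,600 Ft × 33% = 115,038 Ft
  → 164,068 Ft
  Less research credit 88,000 Ft → 76,068 Ft

Alternative minimum tax:
  Adjusted income: 600,600 Ft + 5,700 Ft + 13,500 Ft + 83,100 Ft = 702,900 Ft
  Less exemption 59,000 Ft → base 643,900 Ft
  643,900 Ft × 14% = 90,146 Ft

90,146 Ft > 76,068 Ft, so the alternative minimum tax is the binding amount.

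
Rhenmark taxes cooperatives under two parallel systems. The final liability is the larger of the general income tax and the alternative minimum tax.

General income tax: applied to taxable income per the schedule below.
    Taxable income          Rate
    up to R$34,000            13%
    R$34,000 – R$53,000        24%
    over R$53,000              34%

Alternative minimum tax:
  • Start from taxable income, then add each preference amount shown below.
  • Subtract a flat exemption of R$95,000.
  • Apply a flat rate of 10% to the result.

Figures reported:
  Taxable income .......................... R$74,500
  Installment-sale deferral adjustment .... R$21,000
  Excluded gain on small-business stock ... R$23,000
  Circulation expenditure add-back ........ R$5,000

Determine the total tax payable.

General income tax:
  R$34,000 × 13% = R$4,420
  R$19,000 × 24% = R$4,560
  R$21,500 × 34% = R$7,310
  → R$16,290

Alternative minimum tax:
  Adjusted income: R$74,500 + R$21,000 + R$23,000 + R$5,000 = R$123,500
  Less exemption R$95,000 → base R$28,500
  R$28,500 × 10% = R$2,850

R$16,290 > R$2,850, so the general income tax governs.

R$16,290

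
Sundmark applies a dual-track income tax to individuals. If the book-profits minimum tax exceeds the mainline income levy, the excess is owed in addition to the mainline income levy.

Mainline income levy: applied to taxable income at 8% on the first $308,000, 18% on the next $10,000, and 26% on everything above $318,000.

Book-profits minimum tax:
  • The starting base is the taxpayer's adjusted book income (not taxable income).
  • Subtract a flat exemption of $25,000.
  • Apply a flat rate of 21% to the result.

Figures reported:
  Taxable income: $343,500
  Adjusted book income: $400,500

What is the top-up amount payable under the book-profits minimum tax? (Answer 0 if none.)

$45,785

Mainline income levy:
  $308,000 × 8% = $24,640
  $10,000 × 18% = $1,800
  $25,500 × 26% = $6,630
  → $33,070

Book-profits minimum tax:
  Base (adjusted book income): $400,500
  Less exemption $25,000 → base $375,500
  $375,500 × 21% = $78,855

Excess of book-profits minimum tax over mainline income levy: $78,855 − $33,070 = $45,785.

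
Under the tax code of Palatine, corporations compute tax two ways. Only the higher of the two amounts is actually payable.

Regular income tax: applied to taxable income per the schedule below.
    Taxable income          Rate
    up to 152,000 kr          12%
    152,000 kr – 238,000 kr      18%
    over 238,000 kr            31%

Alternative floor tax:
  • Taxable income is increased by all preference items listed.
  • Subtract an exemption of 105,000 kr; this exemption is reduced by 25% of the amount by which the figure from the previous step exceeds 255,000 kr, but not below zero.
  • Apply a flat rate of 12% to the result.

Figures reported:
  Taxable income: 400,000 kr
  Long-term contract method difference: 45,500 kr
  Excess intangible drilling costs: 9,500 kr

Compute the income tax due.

83,940 kr

Regular income tax:
  152,000 kr × 12% = 18,240 kr
  86,000 kr × 18% = 15,480 kr
  162,000 kr × 31% = 50,220 kr
  → 83,940 kr

Alternative floor tax:
  Adjusted income: 400,000 kr + 45,500 kr + 9,500 kr = 455,000 kr
  Exemption: 105,000 kr − 25% × (455,000 kr − 255,000 kr) = 105,000 kr − 50,000 kr = 55,000 kr
  Base: 455,000 kr − 55,000 kr = 400,000 kr
  400,000 kr × 12% = 48,000 kr

83,940 kr > 48,000 kr, so the regular income tax governs.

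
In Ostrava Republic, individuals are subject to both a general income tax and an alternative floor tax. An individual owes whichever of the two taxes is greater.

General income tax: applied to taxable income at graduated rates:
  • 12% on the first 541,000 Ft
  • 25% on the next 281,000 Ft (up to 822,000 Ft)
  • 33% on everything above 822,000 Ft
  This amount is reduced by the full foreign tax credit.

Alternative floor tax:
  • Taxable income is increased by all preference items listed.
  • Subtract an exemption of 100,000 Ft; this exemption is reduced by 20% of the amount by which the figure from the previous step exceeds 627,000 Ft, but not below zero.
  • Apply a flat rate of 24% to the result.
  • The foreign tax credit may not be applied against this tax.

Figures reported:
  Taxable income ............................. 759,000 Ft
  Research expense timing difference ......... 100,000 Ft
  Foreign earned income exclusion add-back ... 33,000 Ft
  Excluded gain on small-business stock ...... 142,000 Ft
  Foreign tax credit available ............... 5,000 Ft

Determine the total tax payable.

243,696 Ft

General income tax:
  541,000 Ft × 12% = 64,920 Ft
  218,000 Ft × 25% = 54,500 Ft
  → 119,420 Ft
  Less foreign tax credit 5,000 Ft → 114,420 Ft

Alternative floor tax:
  Adjusted income: 759,000 Ft + 100,000 Ft + 33,000 Ft + 142,000 Ft = 1,034,000 Ft
  Exemption: 100,000 Ft − 20% × (1,034,000 Ft − 627,000 Ft) = 100,000 Ft − 81,400 Ft = 18,600 Ft
  Base: 1,034,000 Ft − 18,600 Ft = 1,015,400 Ft
  1,015,400 Ft × 24% = 243,696 Ft

243,696 Ft > 114,420 Ft, so the alternative floor tax is the binding amount.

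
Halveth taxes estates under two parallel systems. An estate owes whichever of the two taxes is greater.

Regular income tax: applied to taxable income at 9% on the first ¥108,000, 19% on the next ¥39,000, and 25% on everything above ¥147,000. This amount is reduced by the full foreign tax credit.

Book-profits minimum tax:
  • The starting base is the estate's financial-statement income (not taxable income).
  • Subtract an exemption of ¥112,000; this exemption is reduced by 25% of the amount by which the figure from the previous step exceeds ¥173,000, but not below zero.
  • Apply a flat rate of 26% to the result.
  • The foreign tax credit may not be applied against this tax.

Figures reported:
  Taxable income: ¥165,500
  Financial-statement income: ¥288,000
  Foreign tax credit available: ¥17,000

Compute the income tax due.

¥53,235

Regular income tax:
  ¥108,000 × 9% = ¥9,720
  ¥39,000 × 19% = ¥7,410
  ¥18,500 × 25% = ¥4,625
  → ¥21,755
  Less foreign tax credit ¥17,000 → ¥4,755

Book-profits minimum tax:
  Base (financial-statement income): ¥288,000
  Exemption: ¥112,000 − 25% × (¥288,000 − ¥173,000) = ¥112,000 − ¥28,750 = ¥83,250
  Base: ¥288,000 − ¥83,250 = ¥204,750
  ¥204,750 × 26% = ¥53,235

¥53,235 > ¥4,755, so the book-profits minimum tax is the binding amount.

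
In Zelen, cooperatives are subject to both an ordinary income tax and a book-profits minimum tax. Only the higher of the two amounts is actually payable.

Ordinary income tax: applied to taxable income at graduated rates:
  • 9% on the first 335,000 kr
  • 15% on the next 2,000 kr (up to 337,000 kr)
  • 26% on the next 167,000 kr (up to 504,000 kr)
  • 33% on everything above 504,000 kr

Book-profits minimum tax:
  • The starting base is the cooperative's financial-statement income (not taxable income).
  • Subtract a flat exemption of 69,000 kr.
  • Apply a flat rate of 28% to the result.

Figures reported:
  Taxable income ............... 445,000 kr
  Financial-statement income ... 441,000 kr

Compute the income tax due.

104,160 kr

Book-profits minimum tax:
  Base (financial-statement income): 441,000 kr
  Less exemption 69,000 kr → base 372,000 kr
  372,000 kr × 28% = 104,160 kr

Ordinary income tax:
  335,000 kr × 9% = 30,150 kr
  2,000 kr × 15% = 300 kr
  108,000 kr × 26% = 28,080 kr
  → 58,530 kr

104,160 kr > 58,530 kr, so the book-profits minimum tax is the binding amount.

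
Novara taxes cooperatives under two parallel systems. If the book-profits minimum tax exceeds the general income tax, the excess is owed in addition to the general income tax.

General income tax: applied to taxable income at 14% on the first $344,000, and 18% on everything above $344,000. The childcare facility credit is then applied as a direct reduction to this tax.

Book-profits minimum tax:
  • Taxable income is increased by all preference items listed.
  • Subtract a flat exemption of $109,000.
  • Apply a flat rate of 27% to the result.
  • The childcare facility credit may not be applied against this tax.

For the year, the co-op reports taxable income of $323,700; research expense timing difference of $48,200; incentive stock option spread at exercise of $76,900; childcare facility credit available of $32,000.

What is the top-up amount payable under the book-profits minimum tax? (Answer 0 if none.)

Book-profits minimum tax:
  Adjusted income: $323,700 + $48,200 + $76,900 = $448,800
  Less exemption $109,000 → base $339,800
  $339,800 × 27% = $91,746

General income tax:
  $323,700 × 14% = $45,318
  Less childcare facility credit $32,000 → $13,318

Excess of book-profits minimum tax over general income tax: $91,746 − $13,318 = $78,428.

$78,428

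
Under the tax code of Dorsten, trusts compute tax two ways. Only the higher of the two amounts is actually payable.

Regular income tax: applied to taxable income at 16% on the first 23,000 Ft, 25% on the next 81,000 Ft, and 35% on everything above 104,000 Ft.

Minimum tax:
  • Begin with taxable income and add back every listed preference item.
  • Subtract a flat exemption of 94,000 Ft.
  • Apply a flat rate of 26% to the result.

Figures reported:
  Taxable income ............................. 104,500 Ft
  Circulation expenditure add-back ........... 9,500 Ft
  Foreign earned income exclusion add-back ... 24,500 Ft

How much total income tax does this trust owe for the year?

Regular income tax:
  23,000 Ft × 16% = 3,680 Ft
  81,000 Ft × 25% = 20,250 Ft
  500 Ft × 35% = 175 Ft
  → 24,105 Ft

Minimum tax:
  Adjusted income: 104,500 Ft + 9,500 Ft + 24,500 Ft = 138,500 Ft
  Less exemption 94,000 Ft → base 44,500 Ft
  44,500 Ft × 26% = 11,570 Ft

24,105 Ft > 11,570 Ft, so the regular income tax governs.

24,105 Ft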